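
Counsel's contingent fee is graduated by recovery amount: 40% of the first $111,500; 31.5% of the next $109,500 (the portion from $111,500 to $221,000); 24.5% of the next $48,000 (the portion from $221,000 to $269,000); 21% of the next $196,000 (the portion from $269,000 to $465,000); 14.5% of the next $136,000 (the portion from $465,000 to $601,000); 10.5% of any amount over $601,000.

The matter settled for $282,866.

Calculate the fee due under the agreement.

First $111,500 at 40% = $44,600.00
Next $109,500 at 31.5% = $34,492.50
Next $48,000 at 24.5% = $11,760.00
Remaining $13,866 at 21% = $2,911.86
Fee: $44,600.00 + $34,492.50 + $11,760.00 + $2,911.86 = $93,764.36

$93,764.36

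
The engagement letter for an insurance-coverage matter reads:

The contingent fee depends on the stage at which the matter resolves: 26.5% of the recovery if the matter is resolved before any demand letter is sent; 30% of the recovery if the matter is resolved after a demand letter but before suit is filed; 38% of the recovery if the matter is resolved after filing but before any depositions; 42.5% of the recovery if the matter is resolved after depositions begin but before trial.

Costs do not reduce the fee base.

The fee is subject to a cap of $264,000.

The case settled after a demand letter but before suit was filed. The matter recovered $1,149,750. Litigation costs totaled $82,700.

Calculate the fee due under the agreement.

$264,000.00

Fee base is the gross recovery, $1,149,750; costs are reimbursed separately.
The matter settled after a demand letter but before suit was filed, so the 30% rate applies.
$1,149,750 × 30% = $344,925.00
$344,925.00 exceeds the $264,000 cap, so the fee is capped at $264,000.00.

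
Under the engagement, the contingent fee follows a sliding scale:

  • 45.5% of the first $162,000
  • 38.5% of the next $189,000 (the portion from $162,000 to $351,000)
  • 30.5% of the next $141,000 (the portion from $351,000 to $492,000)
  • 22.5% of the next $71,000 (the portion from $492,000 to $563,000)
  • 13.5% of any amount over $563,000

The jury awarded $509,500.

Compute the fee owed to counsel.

$193,417.50

First $162,000 at 45.5% = $73,710.00
Next $189,000 at 38.5% = $72,765.00
Next $141,000 at 30.5% = $43,005.00
Remaining $17,500 at 22.5% = $3,937.50
Fee: $73,710.00 + $72,765.00 + $43,005.00 + $3,937.50 = $193,417.50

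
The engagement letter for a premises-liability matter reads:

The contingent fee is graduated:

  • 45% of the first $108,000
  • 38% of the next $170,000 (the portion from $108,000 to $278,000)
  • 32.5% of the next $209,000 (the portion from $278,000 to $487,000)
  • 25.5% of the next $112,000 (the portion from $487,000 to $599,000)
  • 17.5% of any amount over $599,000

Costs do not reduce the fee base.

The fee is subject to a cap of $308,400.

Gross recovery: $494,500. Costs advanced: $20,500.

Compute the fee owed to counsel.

Fee base is the gross recovery, $494,500; costs are reimbursed separately.
First $108,000 at 45% = $48,600.00
Next $170,000 at 38% = $64,600.00
Next $209,000 at 32.5% = $67,925.00
Remaining $7,500 at 25.5% = $1,912.50
Fee: $48,600.00 + $64,600.00 + $67,925.00 + $1,912.50 = $183,037.50
$183,037.50 is under the $308,400 cap.

$183,037.50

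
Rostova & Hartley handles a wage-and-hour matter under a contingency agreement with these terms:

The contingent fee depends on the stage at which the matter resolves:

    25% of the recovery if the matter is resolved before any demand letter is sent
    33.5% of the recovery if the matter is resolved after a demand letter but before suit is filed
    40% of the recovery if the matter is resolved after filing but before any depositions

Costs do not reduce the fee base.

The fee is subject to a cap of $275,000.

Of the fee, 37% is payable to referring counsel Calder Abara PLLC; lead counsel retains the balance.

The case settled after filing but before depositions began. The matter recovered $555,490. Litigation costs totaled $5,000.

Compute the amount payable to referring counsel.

Fee base is the gross recovery, $555,490; costs are reimbursed separately.
The matter settled after filing but before depositions began, so the 40% rate applies.
$555,490 × 40% = $222,196.00
$222,196.00 is under the $275,000 cap.
Referral share: 37% of $222,196.00 = $82,212.52; lead counsel retains $222,196.00 − $82,212.52 = $139,983.48.

$82,212.52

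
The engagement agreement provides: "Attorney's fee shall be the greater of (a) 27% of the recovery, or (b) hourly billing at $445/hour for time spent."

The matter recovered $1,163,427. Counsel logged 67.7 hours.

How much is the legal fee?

(a) 27% of $1,163,427 = $314,125.29
(b) 67.7 × $445 = $30,126.50
The greater is (a): $314,125.29.

$314,125.29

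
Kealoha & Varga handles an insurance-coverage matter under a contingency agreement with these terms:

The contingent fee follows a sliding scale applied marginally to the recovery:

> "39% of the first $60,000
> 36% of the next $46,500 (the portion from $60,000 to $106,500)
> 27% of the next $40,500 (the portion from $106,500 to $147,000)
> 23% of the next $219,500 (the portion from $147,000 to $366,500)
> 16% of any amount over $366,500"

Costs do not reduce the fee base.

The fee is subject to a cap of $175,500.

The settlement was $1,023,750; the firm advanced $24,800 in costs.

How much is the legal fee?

Fee base is the gross recovery, $1,023,750; costs are reimbursed separately.
First $60,000 at 39% = $23,400.00
Next $46,500 at 36% = $16,740.00
Next $40,500 at 27% = $10,935.00
Next $219,500 at 23% = $50,485.00
Remaining $657,250 at 16% = $105,160.00
Fee: $23,400.00 + $16,740.00 + $10,935.00 + $50,485.00 + $105,160.00 = $206,720.00
$206,720.00 exceeds the $175,500 cap, so the fee is capped at $175,500.00.

$175,500.00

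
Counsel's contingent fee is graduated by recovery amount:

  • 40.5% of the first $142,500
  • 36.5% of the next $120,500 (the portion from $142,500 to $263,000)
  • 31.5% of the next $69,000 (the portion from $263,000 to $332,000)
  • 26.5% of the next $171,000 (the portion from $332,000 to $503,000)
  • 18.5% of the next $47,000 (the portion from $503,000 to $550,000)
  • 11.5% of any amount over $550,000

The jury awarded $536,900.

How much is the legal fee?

First $142,500 at 40.5% = $57,712.50
Next $120,500 at 36.5% = $43,982.50
Next $69,000 at 31.5% = $21,735.00
Next $171,000 at 26.5% = $45,315.00
Remaining $33,900 at 18.5% = $6,271.50
Fee: $57,712.50 + $43,982.50 + $21,735.00 + $45,315.00 + $6,271.50 = $175,016.50

$175,016.50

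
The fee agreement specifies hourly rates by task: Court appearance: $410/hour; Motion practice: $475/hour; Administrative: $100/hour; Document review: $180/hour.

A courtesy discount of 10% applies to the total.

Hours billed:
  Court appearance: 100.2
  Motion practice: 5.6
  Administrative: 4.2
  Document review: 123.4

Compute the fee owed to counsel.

Court appearance: 100.2 × $410 = $41,082.00
Motion practice: 5.6 × $475 = $2,660.00
Administrative: 4.2 × $100 = $420.00
Document review: 123.4 × $180 = $22,212.00
Subtotal: $66,374.00
Less 10% discount: −$6,637.40
Total: $66,374.00 − $6,637.40 = $59,736.60

$59,736.60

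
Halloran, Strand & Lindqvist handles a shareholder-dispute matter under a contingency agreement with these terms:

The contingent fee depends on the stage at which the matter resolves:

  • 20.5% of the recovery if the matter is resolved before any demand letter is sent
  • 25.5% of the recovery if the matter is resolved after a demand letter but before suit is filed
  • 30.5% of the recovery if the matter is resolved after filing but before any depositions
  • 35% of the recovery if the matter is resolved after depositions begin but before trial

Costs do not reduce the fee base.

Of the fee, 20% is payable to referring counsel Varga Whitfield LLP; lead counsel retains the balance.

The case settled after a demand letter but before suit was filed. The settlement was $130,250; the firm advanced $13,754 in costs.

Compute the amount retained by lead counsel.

$26,571.00

Fee base is the gross recovery, $130,250; costs are reimbursed separately.
The matter settled after a demand letter but before suit was filed, so the 25.5% rate applies.
$130,250 × 25.5% = $33,213.75
Referral share: 20% of $33,213.75 = $6,642.75; lead counsel retains $33,213.75 − $6,642.75 = $26,571.00.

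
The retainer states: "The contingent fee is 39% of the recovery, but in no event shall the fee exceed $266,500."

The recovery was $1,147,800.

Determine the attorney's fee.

39% of $1,147,800 = $447,642.00
That exceeds the $266,500 cap, so the fee is capped at $266,500.

$266,500.00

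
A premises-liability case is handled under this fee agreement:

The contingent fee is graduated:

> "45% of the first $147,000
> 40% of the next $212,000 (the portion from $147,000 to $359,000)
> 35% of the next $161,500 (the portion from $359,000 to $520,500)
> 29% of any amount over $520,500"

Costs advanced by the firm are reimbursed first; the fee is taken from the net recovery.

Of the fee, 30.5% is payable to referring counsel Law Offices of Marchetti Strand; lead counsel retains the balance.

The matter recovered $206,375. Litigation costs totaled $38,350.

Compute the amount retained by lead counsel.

$51,819.20

Fee base (net of costs): $206,375 − $38,350 = $168,025
First $147,000 at 45% = $66,150.00
Remaining $21,025 at 40% = $8,410.00
Fee: $66,150.00 + $8,410.00 = $74,560.00
Referral share: 30.5% of $74,560.00 = $22,740.80; lead counsel retains $74,560.00 − $22,740.80 = $51,819.20.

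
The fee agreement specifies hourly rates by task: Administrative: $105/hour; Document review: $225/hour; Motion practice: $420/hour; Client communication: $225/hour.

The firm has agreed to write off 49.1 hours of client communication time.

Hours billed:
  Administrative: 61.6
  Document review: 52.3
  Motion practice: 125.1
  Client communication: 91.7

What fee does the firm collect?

$80,362.50

Administrative: 61.6 × $105 = $6,468.00
Document review: 52.3 × $225 = $11,767.50
Motion practice: 125.1 × $420 = $52,542.00
Client communication: 91.7 × $225 = $20,632.50
Subtotal: $91,410.00
Write-off: 49.1 × $225 = $11,047.50
Total: $91,410.00 − $11,047.50 = $80,362.50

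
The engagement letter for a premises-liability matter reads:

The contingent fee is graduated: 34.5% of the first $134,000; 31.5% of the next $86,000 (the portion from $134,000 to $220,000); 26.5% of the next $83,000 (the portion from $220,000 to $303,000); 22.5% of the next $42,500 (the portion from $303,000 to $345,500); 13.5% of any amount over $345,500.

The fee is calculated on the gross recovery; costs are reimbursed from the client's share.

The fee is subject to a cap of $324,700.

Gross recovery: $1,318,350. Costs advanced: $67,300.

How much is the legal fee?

Fee base is the gross recovery, $1,318,350; costs are reimbursed separately.
First $134,000 at 34.5% = $46,230.00
Next $86,000 at 31.5% = $27,090.00
Next $83,000 at 26.5% = $21,995.00
Next $42,500 at 22.5% = $9,562.50
Remaining $972,850 at 13.5% = $131,334.75
Fee: $46,230.00 + $27,090.00 + $21,995.00 + $9,562.50 + $131,334.75 = $236,212.25
$236,212.25 is under the $324,700 cap.

$236,212.25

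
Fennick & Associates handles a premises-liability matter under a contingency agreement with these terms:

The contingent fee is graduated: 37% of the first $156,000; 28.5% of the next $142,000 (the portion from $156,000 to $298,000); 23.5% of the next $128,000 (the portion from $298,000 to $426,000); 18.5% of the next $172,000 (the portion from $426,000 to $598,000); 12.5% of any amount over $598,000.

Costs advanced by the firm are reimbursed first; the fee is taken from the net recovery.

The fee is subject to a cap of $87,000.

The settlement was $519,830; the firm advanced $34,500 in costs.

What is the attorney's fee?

$87,000.00

Fee base (net of costs): $519,830 − $34,500 = $485,330
First $156,000 at 37% = $57,720.00
Next $142,000 at 28.5% = $40,470.00
Next $128,000 at 23.5% = $30,080.00
Remaining $59,330 at 18.5% = $10,976.05
Fee: $57,720.00 + $40,470.00 + $30,080.00 + $10,976.05 = $139,246.05
$139,246.05 exceeds the $87,000 cap, so the fee is capped at $87,000.00.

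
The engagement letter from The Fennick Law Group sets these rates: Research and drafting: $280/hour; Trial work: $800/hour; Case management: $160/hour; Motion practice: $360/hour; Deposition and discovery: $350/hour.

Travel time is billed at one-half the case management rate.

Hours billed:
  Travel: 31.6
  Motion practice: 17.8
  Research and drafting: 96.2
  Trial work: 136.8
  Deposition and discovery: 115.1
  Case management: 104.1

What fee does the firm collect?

$202,253.00

Research and drafting: 96.2 × $280 = $26,936.00
Trial work: 136.8 × $800 = $109,440.00
Case management: 104.1 × $160 = $16,656.00
Motion practice: 17.8 × $360 = $6,408.00
Deposition and discovery: 115.1 × $350 = $40,285.00
Subtotal: $26,936.00 + $109,440.00 + $16,656.00 + $6,408.00 + $40,285.00 = $199,725.00
Travel: 31.6 × ($160 ÷ 2) = 31.6 × $80.00 = $2,528.00
Total: $199,725.00 + $2,528.00 = $202,253.00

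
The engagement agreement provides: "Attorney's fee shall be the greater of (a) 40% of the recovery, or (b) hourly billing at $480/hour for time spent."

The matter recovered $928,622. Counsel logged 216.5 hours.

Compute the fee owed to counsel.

(a) 40% of $928,622 = $371,448.80
(b) 216.5 × $480 = $103,920.00
The greater is (a): $371,448.80.

$371,448.80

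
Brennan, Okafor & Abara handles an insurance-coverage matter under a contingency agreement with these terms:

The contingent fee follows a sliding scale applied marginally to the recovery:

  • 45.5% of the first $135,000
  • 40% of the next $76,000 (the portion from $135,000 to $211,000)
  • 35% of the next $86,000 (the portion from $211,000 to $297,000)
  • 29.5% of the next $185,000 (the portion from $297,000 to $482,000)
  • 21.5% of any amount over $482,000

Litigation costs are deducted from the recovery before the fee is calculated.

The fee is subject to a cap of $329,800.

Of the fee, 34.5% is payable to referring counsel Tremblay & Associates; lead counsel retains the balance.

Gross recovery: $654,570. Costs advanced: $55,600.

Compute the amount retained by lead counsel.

$132,079.80

Fee base (net of costs): $654,570 − $55,600 = $598,970
First $135,000 at 45.5% = $61,425.00
Next $76,000 at 40% = $30,400.00
Next $86,000 at 35% = $30,100.00
Next $185,000 at 29.5% = $54,575.00
Remaining $116,970 at 21.5% = $25,148.55
Fee: $61,425.00 + $30,400.00 + $30,100.00 + $54,575.00 + $25,148.55 = $201,648.55
$201,648.55 is under the $329,800 cap.
Referral share: 34.5% of $201,648.55 = $69,568.75; lead counsel retains $201,648.55 − $69,568.75 = $132,079.80.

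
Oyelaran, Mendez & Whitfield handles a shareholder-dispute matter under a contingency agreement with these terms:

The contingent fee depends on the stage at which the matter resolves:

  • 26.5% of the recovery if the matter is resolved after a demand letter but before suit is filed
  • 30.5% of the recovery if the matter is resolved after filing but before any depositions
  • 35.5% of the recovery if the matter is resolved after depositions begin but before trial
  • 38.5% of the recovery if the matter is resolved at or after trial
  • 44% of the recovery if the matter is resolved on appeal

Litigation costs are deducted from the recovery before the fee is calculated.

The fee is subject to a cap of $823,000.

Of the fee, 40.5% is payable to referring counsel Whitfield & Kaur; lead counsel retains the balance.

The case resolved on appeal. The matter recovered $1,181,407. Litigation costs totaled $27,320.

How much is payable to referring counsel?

Fee base (net of costs): $1,181,407 − $27,320 = $1,154,087
The matter resolved on appeal, so the 44% rate applies.
$1,154,087 × 44% = $507,798.28
$507,798.28 is under the $823,000 cap.
Referral share: 40.5% of $507,798.28 = $205,658.30; lead counsel retains $507,798.28 − $205,658.30 = $302,139.98.

$205,658.30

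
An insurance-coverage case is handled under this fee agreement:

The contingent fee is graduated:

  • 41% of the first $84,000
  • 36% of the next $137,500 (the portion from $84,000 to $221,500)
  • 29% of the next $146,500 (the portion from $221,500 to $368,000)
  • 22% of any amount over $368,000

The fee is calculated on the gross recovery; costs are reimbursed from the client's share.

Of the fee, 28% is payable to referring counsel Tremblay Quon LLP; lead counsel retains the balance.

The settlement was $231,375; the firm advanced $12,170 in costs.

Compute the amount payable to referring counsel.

$24,305.05

Fee base is the gross recovery, $231,375; costs are reimbursed separately.
First $84,000 at 41% = $34,440.00
Next $137,500 at 36% = $49,500.00
Remaining $9,875 at 29% = $2,863.75
Fee: $34,440.00 + $49,500.00 + $2,863.75 = $86,803.75
Referral share: 28% of $86,803.75 = $24,305.05; lead counsel retains $86,803.75 − $24,305.05 = $62,498.70.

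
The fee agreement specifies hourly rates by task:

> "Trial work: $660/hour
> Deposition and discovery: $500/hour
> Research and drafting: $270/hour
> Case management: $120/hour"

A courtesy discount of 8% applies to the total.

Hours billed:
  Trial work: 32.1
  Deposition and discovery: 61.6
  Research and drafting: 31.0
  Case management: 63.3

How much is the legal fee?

Trial work: 32.1 × $660 = $21,186.00
Deposition and discovery: 61.6 × $500 = $30,800.00
Research and drafting: 31.0 × $270 = $8,370.00
Case management: 63.3 × $120 = $7,596.00
Subtotal: $67,952.00
Less 8% discount: −$5,436.16
Total: $67,952.00 − $5,436.16 = $62,515.84

$62,515.84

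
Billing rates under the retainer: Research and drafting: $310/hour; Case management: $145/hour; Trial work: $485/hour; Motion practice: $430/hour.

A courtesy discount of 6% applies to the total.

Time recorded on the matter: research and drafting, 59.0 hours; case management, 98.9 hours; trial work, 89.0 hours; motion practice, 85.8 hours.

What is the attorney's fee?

$105,928.13

Research and drafting: 59.0 × $310 = $18,290.00
Case management: 98.9 × $145 = $14,340.50
Trial work: 89.0 × $485 = $43,165.00
Motion practice: 85.8 × $430 = $36,894.00
Subtotal: $112,689.50
Less 6% discount: −$6,761.37
Total: $112,689.50 − $6,761.37 = $105,928.13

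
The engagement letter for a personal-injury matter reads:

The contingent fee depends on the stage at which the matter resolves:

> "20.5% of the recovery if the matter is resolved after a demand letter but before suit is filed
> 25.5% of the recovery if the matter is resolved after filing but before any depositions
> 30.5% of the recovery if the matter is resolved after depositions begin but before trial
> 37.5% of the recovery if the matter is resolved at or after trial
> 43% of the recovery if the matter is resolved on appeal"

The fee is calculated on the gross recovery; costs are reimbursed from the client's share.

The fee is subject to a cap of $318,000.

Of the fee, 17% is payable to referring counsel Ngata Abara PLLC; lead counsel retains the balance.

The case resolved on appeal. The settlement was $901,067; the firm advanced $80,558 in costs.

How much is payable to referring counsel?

$54,060.00

Fee base is the gross recovery, $901,067; costs are reimbursed separately.
The matter resolved on appeal, so the 43% rate applies.
$901,067 × 43% = $387,458.81
$387,458.81 exceeds the $318,000 cap, so the fee is capped at $318,000.00.
Referral share: 17% of $318,000.00 = $54,060.00; lead counsel retains $318,000.00 − $54,060.00 = $263,940.00.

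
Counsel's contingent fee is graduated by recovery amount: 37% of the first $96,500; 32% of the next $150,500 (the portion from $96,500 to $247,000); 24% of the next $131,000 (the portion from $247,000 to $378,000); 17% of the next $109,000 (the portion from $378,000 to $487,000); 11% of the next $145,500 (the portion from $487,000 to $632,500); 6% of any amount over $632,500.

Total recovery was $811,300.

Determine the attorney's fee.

$160,568.00

First $96,500 at 37% = $35,705.00
Next $150,500 at 32% = $48,160.00
Next $131,000 at 24% = $31,440.00
Next $109,000 at 17% = $18,530.00
Next $145,500 at 11% = $16,005.00
Remaining $178,800 at 6% = $10,728.00
Fee: $35,705.00 + $48,160.00 + $31,440.00 + $18,530.00 + $16,005.00 + $10,728.00 = $160,568.00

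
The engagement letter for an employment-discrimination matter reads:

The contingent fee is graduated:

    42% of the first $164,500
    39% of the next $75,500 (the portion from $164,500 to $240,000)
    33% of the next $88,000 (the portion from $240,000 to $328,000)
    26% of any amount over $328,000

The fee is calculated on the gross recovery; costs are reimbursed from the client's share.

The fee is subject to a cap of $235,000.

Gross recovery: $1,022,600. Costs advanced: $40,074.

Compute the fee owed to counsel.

$235,000.00

Fee base is the gross recovery, $1,022,600; costs are reimbursed separately.
First $164,500 at 42% = $69,090.00
Next $75,500 at 39% = $29,445.00
Next $88,000 at 33% = $29,040.00
Remaining $694,600 at 26% = $180,596.00
Fee: $69,090.00 + $29,445.00 + $29,040.00 + $180,596.00 = $308,171.00
$308,171.00 exceeds the $235,000 cap, so the fee is capped at $235,000.00.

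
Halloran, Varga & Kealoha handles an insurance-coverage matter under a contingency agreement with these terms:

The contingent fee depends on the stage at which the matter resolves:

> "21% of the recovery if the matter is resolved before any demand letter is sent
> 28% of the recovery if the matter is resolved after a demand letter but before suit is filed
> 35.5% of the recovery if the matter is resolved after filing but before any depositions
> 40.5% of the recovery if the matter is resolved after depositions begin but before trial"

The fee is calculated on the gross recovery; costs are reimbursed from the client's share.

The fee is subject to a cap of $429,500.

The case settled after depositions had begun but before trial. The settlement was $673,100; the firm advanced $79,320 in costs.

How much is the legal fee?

Fee base is the gross recovery, $673,100; costs are reimbursed separately.
The matter settled after depositions had begun but before trial, so the 40.5% rate applies.
$673,100 × 40.5% = $272,605.50
$272,605.50 is under the $429,500 cap.

$272,605.50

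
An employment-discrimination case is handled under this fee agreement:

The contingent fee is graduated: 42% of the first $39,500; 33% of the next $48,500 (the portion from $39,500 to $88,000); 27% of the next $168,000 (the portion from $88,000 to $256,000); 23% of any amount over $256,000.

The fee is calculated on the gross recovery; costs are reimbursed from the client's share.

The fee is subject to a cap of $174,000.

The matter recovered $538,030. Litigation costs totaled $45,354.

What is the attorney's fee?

$142,821.90

Fee base is the gross recovery, $538,030; costs are reimbursed separately.
First $39,500 at 42% = $16,590.00
Next $48,500 at 33% = $16,005.00
Next $168,000 at 27% = $45,360.00
Remaining $282,030 at 23% = $64,866.90
Fee: $16,590.00 + $16,005.00 + $45,360.00 + $64,866.90 = $142,821.90
$142,821.90 is under the $174,000 cap.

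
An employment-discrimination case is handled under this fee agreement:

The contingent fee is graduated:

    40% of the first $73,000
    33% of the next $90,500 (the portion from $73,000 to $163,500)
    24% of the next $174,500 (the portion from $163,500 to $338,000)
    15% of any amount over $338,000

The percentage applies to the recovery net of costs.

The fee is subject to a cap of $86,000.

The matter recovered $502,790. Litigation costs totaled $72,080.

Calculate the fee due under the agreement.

$86,000.00

Fee base (net of costs): $502,790 − $72,080 = $430,710
First $73,000 at 40% = $29,200.00
Next $90,500 at 33% = $29,865.00
Next $174,500 at 24% = $41,880.00
Remaining $92,710 at 15% = $13,906.50
Fee: $29,200.00 + $29,865.00 + $41,880.00 + $13,906.50 = $114,851.50
$114,851.50 exceeds the $86,000 cap, so the fee is capped at $86,000.00.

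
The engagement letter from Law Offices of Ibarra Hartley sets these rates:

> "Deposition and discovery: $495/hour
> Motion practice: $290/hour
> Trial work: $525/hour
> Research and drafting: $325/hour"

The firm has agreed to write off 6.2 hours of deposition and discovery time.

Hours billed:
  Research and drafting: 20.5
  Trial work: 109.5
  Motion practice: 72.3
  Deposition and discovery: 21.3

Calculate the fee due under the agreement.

$92,591.50

Deposition and discovery: 21.3 × $495 = $10,543.50
Motion practice: 72.3 × $290 = $20,967.00
Trial work: 109.5 × $525 = $57,487.50
Research and drafting: 20.5 × $325 = $6,662.50
Subtotal: $95,660.50
Write-off: 6.2 × $495 = $3,069.00
Total: $95,660.50 − $3,069.00 = $92,591.50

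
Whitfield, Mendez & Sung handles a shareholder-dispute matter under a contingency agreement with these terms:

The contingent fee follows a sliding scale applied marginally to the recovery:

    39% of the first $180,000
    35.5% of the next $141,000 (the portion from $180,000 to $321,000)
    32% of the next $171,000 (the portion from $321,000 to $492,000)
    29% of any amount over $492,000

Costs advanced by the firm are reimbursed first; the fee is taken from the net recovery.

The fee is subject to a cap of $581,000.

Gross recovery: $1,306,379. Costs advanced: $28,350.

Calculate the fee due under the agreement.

Fee base (net of costs): $1,306,379 − $28,350 = $1,278,029
First $180,000 at 39% = $70,200.00
Next $141,000 at 35.5% = $50,055.00
Next $171,000 at 32% = $54,720.00
Remaining $786,029 at 29% = $227,948.41
Fee: $70,200.00 + $50,055.00 + $54,720.00 + $227,948.41 = $402,923.41
$402,923.41 is under the $581,000 cap.

$402,923.41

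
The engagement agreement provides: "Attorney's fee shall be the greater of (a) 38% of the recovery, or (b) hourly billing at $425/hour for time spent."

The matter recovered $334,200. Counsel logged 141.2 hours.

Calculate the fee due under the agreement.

$126,996.00

(a) 38% of $334,200 = $126,996.00
(b) 141.2 × $425 = $60,010.00
The greater is (a): $126,996.00.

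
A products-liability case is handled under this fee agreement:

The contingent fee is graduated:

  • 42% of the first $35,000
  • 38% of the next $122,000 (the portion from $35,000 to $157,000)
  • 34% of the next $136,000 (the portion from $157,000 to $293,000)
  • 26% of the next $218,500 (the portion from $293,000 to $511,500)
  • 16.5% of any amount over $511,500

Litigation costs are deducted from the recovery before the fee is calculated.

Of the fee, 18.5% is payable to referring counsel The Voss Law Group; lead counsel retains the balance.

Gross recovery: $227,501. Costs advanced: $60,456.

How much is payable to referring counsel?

Fee base (net of costs): $227,501 − $60,456 = $167,045
First $35,000 at 42% = $14,700.00
Next $122,000 at 38% = $46,360.00
Remaining $10,045 at 34% = $3,415.30
Fee: $14,700.00 + $46,360.00 + $3,415.30 = $64,475.30
Referral share: 18.5% of $64,475.30 = $11,927.93; lead counsel retains $64,475.30 − $11,927.93 = $52,547.37.

$11,927.93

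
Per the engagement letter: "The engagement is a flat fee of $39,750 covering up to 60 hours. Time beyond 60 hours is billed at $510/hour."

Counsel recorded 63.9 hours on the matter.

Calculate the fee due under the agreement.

$41,739.00

Flat fee: $39,750.00
Excess hours: 63.9 − 60 = 3.9
Overrun: 3.9 × $510 = $1,989.00
Total: $39,750.00 + $1,989.00 = $41,739.00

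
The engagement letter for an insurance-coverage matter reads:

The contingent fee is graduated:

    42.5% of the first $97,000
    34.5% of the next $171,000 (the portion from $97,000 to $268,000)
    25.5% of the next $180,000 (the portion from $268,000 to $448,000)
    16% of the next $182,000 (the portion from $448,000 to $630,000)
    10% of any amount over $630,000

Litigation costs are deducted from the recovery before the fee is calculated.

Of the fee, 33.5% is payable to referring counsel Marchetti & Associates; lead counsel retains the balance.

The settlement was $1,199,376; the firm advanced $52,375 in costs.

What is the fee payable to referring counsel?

Fee base (net of costs): $1,199,376 − $52,375 = $1,147,001
First $97,000 at 42.5% = $41,225.00
Next $171,000 at 34.5% = $58,995.00
Next $180,000 at 25.5% = $45,900.00
Next $182,000 at 16% = $29,120.00
Remaining $517,001 at 10% = $51,700.10
Fee: $41,225.00 + $58,995.00 + $45,900.00 + $29,120.00 + $51,700.10 = $226,940.10
Referral share: 33.5% of $226,940.10 = $76,024.93; lead counsel retains $226,940.10 − $76,024.93 = $150,915.17.

$76,024.93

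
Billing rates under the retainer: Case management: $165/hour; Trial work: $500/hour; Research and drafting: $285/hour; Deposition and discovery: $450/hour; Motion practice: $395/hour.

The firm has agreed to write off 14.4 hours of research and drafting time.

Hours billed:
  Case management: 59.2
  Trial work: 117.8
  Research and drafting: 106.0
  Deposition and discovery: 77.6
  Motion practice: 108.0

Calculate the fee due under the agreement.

$172,354.00

Case management: 59.2 × $165 = $9,768.00
Trial work: 117.8 × $500 = $58,900.00
Research and drafting: 106.0 × $285 = $30,210.00
Deposition and discovery: 77.6 × $450 = $34,920.00
Motion practice: 108.0 × $395 = $42,660.00
Subtotal: $176,458.00
Write-off: 14.4 × $285 = $4,104.00
Total: $176,458.00 − $4,104.00 = $172,354.00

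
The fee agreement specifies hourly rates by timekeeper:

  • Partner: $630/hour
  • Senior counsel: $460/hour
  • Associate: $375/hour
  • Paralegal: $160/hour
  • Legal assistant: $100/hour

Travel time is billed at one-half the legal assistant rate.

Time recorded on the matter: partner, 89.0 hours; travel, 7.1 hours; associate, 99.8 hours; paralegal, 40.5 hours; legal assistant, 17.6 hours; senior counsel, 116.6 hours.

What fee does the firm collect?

Partner: 89.0 × $630 = $56,070.00
Senior counsel: 116.6 × $460 = $53,636.00
Associate: 99.8 × $375 = $37,425.00
Paralegal: 40.5 × $160 = $6,480.00
Legal assistant: 17.6 × $100 = $1,760.00
Subtotal: $56,070.00 + $53,636.00 + $37,425.00 + $6,480.00 + $1,760.00 = $155,371.00
Travel: 7.1 × ($100 ÷ 2) = 7.1 × $50.00 = $355.00
Total: $155,371.00 + $355.00 = $155,726.00

$155,726.00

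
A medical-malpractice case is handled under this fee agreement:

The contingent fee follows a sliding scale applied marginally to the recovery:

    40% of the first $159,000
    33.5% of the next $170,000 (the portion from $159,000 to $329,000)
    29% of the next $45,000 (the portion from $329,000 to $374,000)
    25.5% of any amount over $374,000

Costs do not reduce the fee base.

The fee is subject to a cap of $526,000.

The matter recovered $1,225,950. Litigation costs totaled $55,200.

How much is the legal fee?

Fee base is the gross recovery, $1,225,950; costs are reimbursed separately.
First $159,000 at 40% = $63,600.00
Next $170,000 at 33.5% = $56,950.00
Next $45,000 at 29% = $13,050.00
Remaining $851,950 at 25.5% = $217,247.25
Fee: $63,600.00 + $56,950.00 + $13,050.00 + $217,247.25 = $350,847.25
$350,847.25 is under the $526,000 cap.

$350,847.25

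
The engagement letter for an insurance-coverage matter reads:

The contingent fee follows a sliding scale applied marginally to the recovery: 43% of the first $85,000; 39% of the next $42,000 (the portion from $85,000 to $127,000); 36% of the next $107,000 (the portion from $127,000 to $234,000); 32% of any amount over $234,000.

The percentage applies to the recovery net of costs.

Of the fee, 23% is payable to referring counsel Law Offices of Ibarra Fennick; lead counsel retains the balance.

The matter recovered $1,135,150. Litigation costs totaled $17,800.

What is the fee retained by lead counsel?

Fee base (net of costs): $1,135,150 − $17,800 = $1,117,350
First $85,000 at 43% = $36,550.00
Next $42,000 at 39% = $16,380.00
Next $107,000 at 36% = $38,520.00
Remaining $883,350 at 32% = $282,672.00
Fee: $36,550.00 + $16,380.00 + $38,520.00 + $282,672.00 = $374,122.00
Referral share: 23% of $374,122.00 = $86,048.06; lead counsel retains $374,122.00 − $86,048.06 = $288,073.94.

$288,073.94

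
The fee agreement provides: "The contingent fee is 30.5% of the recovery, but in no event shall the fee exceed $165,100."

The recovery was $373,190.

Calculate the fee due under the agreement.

30.5% of $373,190 = $113,822.95
That is under the $165,100 cap.

$113,822.95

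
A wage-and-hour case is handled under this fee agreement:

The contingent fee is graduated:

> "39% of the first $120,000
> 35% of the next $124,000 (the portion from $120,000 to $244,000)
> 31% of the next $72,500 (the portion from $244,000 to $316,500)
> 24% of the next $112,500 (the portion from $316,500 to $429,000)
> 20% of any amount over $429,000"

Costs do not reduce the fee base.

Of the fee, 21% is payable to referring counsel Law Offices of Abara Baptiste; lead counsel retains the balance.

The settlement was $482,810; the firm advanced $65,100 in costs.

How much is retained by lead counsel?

Fee base is the gross recovery, $482,810; costs are reimbursed separately.
First $120,000 at 39% = $46,800.00
Next $124,000 at 35% = $43,400.00
Next $72,500 at 31% = $22,475.00
Next $112,500 at 24% = $27,000.00
Remaining $53,810 at 20% = $10,762.00
Fee: $46,800.00 + $43,400.00 + $22,475.00 + $27,000.00 + $10,762.00 = $150,437.00
Referral share: 21% of $150,437.00 = $31,591.77; lead counsel retains $150,437.00 − $31,591.77 = $118,845.23.

$118,845.23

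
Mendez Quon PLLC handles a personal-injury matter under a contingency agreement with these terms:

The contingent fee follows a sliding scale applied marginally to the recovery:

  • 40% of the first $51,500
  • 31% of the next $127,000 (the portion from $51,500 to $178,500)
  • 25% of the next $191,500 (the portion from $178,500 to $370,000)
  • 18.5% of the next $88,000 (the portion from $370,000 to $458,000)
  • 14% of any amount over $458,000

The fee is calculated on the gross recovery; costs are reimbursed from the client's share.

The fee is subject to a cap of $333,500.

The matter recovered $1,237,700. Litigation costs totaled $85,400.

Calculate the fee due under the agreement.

Fee base is the gross recovery, $1,237,700; costs are reimbursed separately.
First $51,500 at 40% = $20,600.00
Next $127,000 at 31% = $39,370.00
Next $191,500 at 25% = $47,875.00
Next $88,000 at 18.5% = $16,280.00
Remaining $779,700 at 14% = $109,158.00
Fee: $20,600.00 + $39,370.00 + $47,875.00 + $16,280.00 + $109,158.00 = $233,283.00
$233,283.00 is under the $333,500 cap.

$233,283.00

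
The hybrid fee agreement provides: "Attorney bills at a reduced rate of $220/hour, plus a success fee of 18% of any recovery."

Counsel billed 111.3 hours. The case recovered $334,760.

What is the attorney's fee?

Hourly: 111.3 × $220 = $24,486.00
Success fee: 18% of $334,760 = $60,256.80
Total: $24,486.00 + $60,256.80 = $84,742.80

$84,742.80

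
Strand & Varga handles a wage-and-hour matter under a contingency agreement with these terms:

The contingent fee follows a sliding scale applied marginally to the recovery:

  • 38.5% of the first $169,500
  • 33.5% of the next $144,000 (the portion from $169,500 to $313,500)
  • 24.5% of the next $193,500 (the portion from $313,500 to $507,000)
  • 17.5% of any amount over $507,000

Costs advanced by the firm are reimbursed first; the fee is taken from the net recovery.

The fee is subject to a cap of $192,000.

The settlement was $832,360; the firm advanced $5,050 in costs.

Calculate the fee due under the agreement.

$192,000.00

Fee base (net of costs): $832,360 − $5,050 = $827,310
First $169,500 at 38.5% = $65,257.50
Next $144,000 at 33.5% = $48,240.00
Next $193,500 at 24.5% = $47,407.50
Remaining $320,310 at 17.5% = $56,054.25
Fee: $65,257.50 + $48,240.00 + $47,407.50 + $56,054.25 = $216,959.25
$216,959.25 exceeds the $192,000 cap, so the fee is capped at $192,000.00.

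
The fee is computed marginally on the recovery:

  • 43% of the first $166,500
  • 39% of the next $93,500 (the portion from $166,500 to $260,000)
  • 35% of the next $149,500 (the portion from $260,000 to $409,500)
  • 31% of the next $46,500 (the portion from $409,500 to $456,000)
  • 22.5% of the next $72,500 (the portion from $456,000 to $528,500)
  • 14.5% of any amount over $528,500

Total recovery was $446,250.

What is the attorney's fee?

First $166,500 at 43% = $71,595.00
Next $93,500 at 39% = $36,465.00
Next $149,500 at 35% = $52,325.00
Remaining $36,750 at 31% = $11,392.50
Fee: $71,595.00 + $36,465.00 + $52,325.00 + $11,392.50 = $171,777.50

$171,777.50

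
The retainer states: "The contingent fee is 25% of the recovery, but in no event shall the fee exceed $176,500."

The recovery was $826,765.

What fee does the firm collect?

25% of $826,765 = $206,691.25
That exceeds the $176,500 cap, so the fee is capped at $176,500.

$176,500.00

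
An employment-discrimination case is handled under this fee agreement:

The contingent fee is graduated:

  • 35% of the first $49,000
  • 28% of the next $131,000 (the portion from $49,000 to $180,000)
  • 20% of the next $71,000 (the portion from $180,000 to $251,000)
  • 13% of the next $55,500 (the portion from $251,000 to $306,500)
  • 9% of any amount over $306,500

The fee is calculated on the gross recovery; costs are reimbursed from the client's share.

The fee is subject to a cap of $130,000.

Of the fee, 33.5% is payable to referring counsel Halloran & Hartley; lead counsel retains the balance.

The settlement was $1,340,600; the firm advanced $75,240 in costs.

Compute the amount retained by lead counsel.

Fee base is the gross recovery, $1,340,600; costs are reimbursed separately.
First $49,000 at 35% = $17,150.00
Next $131,000 at 28% = $36,680.00
Next $71,000 at 20% = $14,200.00
Next $55,500 at 13% = $7,215.00
Remaining $1,034,100 at 9% = $93,069.00
Fee: $17,150.00 + $36,680.00 + $14,200.00 + $7,215.00 + $93,069.00 = $168,314.00
$168,314.00 exceeds the $130,000 cap, so the fee is capped at $130,000.00.
Referral share: 33.5% of $130,000.00 = $43,550.00; lead counsel retains $130,000.00 − $43,550.00 = $86,450.00.

$86,450.00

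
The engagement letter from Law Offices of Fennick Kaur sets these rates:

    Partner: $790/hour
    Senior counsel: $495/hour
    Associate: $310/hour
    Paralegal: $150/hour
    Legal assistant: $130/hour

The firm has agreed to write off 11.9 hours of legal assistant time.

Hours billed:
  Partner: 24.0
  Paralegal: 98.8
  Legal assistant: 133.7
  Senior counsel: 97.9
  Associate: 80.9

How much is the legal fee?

Partner: 24.0 × $790 = $18,960.00
Senior counsel: 97.9 × $495 = $48,460.50
Associate: 80.9 × $310 = $25,079.00
Paralegal: 98.8 × $150 = $14,820.00
Legal assistant: 133.7 × $130 = $17,381.00
Subtotal: $124,700.50
Write-off: 11.9 × $130 = $1,547.00
Total: $124,700.50 − $1,547.00 = $123,153.50

$123,153.50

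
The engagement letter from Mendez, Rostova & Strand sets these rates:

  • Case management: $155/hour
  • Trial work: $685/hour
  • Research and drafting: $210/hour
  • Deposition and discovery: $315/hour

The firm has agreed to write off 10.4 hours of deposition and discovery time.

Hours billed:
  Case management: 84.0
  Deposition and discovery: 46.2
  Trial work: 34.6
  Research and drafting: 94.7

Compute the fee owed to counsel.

Case management: 84.0 × $155 = $13,020.00
Trial work: 34.6 × $685 = $23,701.00
Research and drafting: 94.7 × $210 = $19,887.00
Deposition and discovery: 46.2 × $315 = $14,553.00
Subtotal: $71,161.00
Write-off: 10.4 × $315 = $3,276.00
Total: $71,161.00 − $3,276.00 = $67,885.00

$67,885.00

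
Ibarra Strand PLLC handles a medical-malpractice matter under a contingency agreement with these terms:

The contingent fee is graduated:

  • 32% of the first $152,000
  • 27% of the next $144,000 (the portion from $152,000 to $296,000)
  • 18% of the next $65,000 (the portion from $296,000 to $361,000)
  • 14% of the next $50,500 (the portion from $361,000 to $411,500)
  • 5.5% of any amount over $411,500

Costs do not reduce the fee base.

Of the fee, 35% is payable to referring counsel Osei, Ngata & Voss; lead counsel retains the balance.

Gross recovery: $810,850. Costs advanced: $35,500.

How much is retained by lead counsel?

$83,365.26

Fee base is the gross recovery, $810,850; costs are reimbursed separately.
First $152,000 at 32% = $48,640.00
Next $144,000 at 27% = $38,880.00
Next $65,000 at 18% = $11,700.00
Next $50,500 at 14% = $7,070.00
Remaining $399,350 at 5.5% = $21,964.25
Fee: $48,640.00 + $38,880.00 + $11,700.00 + $7,070.00 + $21,964.25 = $128,254.25
Referral share: 35% of $128,254.25 = $44,888.99; lead counsel retains $128,254.25 − $44,888.99 = $83,365.26.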